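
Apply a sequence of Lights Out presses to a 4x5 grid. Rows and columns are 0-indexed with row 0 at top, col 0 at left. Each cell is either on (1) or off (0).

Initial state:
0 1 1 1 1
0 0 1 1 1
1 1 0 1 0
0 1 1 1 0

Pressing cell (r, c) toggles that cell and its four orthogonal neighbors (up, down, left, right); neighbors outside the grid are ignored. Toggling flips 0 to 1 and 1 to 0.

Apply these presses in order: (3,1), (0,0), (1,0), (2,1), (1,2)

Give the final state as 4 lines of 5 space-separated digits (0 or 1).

After press 1 at (3,1):
0 1 1 1 1
0 0 1 1 1
1 0 0 1 0
1 0 0 1 0

After press 2 at (0,0):
1 0 1 1 1
1 0 1 1 1
1 0 0 1 0
1 0 0 1 0

After press 3 at (1,0):
0 0 1 1 1
0 1 1 1 1
0 0 0 1 0
1 0 0 1 0

After press 4 at (2,1):
0 0 1 1 1
0 0 1 1 1
1 1 1 1 0
1 1 0 1 0

After press 5 at (1,2):
0 0 0 1 1
0 1 0 0 1
1 1 0 1 0
1 1 0 1 0

Answer: 0 0 0 1 1
0 1 0 0 1
1 1 0 1 0
1 1 0 1 0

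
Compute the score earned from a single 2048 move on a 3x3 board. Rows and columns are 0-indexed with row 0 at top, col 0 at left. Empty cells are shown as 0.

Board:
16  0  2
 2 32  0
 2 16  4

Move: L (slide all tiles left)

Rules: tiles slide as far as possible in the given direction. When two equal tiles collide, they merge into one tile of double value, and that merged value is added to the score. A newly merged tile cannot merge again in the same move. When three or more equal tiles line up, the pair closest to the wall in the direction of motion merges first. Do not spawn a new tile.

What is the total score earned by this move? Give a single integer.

Answer: 0

Derivation:
Slide left:
row 0: [16, 0, 2] -> [16, 2, 0]  score +0 (running 0)
row 1: [2, 32, 0] -> [2, 32, 0]  score +0 (running 0)
row 2: [2, 16, 4] -> [2, 16, 4]  score +0 (running 0)
Board after move:
16  2  0
 2 32  0
 2 16  4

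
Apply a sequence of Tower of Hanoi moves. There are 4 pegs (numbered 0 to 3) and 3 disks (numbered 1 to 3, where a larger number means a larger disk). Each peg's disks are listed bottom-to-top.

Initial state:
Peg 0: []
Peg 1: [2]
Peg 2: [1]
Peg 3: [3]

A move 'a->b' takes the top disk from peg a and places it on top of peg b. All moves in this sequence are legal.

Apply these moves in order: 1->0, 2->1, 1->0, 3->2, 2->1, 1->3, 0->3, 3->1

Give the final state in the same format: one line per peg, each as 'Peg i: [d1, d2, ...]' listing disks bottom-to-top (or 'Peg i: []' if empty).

After move 1 (1->0):
Peg 0: [2]
Peg 1: []
Peg 2: [1]
Peg 3: [3]

After move 2 (2->1):
Peg 0: [2]
Peg 1: [1]
Peg 2: []
Peg 3: [3]

After move 3 (1->0):
Peg 0: [2, 1]
Peg 1: []
Peg 2: []
Peg 3: [3]

After move 4 (3->2):
Peg 0: [2, 1]
Peg 1: []
Peg 2: [3]
Peg 3: []

After move 5 (2->1):
Peg 0: [2, 1]
Peg 1: [3]
Peg 2: []
Peg 3: []

After move 6 (1->3):
Peg 0: [2, 1]
Peg 1: []
Peg 2: []
Peg 3: [3]

After move 7 (0->3):
Peg 0: [2]
Peg 1: []
Peg 2: []
Peg 3: [3, 1]

After move 8 (3->1):
Peg 0: [2]
Peg 1: [1]
Peg 2: []
Peg 3: [3]

Answer: Peg 0: [2]
Peg 1: [1]
Peg 2: []
Peg 3: [3]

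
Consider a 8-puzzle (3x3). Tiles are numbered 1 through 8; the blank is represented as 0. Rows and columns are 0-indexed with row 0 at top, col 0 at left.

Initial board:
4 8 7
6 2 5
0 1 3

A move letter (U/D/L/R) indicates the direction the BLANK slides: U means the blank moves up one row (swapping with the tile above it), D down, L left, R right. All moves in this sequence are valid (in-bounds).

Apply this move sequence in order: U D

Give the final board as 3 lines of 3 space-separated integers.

Answer: 4 8 7
6 2 5
0 1 3

Derivation:
After move 1 (U):
4 8 7
0 2 5
6 1 3

After move 2 (D):
4 8 7
6 2 5
0 1 3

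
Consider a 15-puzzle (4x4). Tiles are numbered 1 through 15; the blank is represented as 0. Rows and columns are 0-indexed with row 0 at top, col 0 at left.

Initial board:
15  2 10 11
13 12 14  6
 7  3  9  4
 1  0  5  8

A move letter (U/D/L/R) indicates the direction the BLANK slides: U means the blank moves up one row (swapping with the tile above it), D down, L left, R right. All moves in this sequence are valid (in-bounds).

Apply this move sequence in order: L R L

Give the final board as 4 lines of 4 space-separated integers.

After move 1 (L):
15  2 10 11
13 12 14  6
 7  3  9  4
 0  1  5  8

After move 2 (R):
15  2 10 11
13 12 14  6
 7  3  9  4
 1  0  5  8

After move 3 (L):
15  2 10 11
13 12 14  6
 7  3  9  4
 0  1  5  8

Answer: 15  2 10 11
13 12 14  6
 7  3  9  4
 0  1  5  8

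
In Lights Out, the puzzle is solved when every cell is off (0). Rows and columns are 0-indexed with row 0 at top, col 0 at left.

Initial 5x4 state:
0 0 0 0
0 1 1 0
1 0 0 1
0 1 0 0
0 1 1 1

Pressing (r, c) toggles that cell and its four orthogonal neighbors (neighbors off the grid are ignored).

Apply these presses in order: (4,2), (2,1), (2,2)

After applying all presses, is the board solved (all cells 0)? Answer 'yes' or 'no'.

Answer: yes

Derivation:
After press 1 at (4,2):
0 0 0 0
0 1 1 0
1 0 0 1
0 1 1 0
0 0 0 0

After press 2 at (2,1):
0 0 0 0
0 0 1 0
0 1 1 1
0 0 1 0
0 0 0 0

After press 3 at (2,2):
0 0 0 0
0 0 0 0
0 0 0 0
0 0 0 0
0 0 0 0

Lights still on: 0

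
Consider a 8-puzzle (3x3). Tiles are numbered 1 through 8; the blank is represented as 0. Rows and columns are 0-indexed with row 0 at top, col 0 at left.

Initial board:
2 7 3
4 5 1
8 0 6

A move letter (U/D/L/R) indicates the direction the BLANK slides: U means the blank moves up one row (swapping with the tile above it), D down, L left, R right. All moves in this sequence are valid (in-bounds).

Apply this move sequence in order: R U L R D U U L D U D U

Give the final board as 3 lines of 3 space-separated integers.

Answer: 2 0 7
4 5 3
8 6 1

Derivation:
After move 1 (R):
2 7 3
4 5 1
8 6 0

After move 2 (U):
2 7 3
4 5 0
8 6 1

After move 3 (L):
2 7 3
4 0 5
8 6 1

After move 4 (R):
2 7 3
4 5 0
8 6 1

After move 5 (D):
2 7 3
4 5 1
8 6 0

After move 6 (U):
2 7 3
4 5 0
8 6 1

After move 7 (U):
2 7 0
4 5 3
8 6 1

After move 8 (L):
2 0 7
4 5 3
8 6 1

After move 9 (D):
2 5 7
4 0 3
8 6 1

After move 10 (U):
2 0 7
4 5 3
8 6 1

After move 11 (D):
2 5 7
4 0 3
8 6 1

After move 12 (U):
2 0 7
4 5 3
8 6 1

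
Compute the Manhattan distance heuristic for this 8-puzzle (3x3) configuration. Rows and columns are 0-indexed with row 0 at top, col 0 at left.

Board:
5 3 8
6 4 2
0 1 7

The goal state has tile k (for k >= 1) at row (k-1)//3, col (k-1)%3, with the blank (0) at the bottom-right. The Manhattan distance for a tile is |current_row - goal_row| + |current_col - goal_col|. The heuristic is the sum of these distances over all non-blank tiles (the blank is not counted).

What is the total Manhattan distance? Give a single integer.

Answer: 16

Derivation:
Tile 5: at (0,0), goal (1,1), distance |0-1|+|0-1| = 2
Tile 3: at (0,1), goal (0,2), distance |0-0|+|1-2| = 1
Tile 8: at (0,2), goal (2,1), distance |0-2|+|2-1| = 3
Tile 6: at (1,0), goal (1,2), distance |1-1|+|0-2| = 2
Tile 4: at (1,1), goal (1,0), distance |1-1|+|1-0| = 1
Tile 2: at (1,2), goal (0,1), distance |1-0|+|2-1| = 2
Tile 1: at (2,1), goal (0,0), distance |2-0|+|1-0| = 3
Tile 7: at (2,2), goal (2,0), distance |2-2|+|2-0| = 2
Sum: 2 + 1 + 3 + 2 + 1 + 2 + 3 + 2 = 16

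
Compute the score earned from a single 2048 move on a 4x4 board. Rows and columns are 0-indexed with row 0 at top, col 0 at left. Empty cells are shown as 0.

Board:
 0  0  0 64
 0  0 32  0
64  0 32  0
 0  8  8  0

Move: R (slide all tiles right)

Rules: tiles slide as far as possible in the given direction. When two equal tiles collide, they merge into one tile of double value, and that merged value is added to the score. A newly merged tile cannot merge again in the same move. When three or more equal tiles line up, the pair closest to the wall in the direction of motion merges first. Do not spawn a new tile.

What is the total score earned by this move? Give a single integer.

Answer: 16

Derivation:
Slide right:
row 0: [0, 0, 0, 64] -> [0, 0, 0, 64]  score +0 (running 0)
row 1: [0, 0, 32, 0] -> [0, 0, 0, 32]  score +0 (running 0)
row 2: [64, 0, 32, 0] -> [0, 0, 64, 32]  score +0 (running 0)
row 3: [0, 8, 8, 0] -> [0, 0, 0, 16]  score +16 (running 16)
Board after move:
 0  0  0 64
 0  0  0 32
 0  0 64 32
 0  0  0 16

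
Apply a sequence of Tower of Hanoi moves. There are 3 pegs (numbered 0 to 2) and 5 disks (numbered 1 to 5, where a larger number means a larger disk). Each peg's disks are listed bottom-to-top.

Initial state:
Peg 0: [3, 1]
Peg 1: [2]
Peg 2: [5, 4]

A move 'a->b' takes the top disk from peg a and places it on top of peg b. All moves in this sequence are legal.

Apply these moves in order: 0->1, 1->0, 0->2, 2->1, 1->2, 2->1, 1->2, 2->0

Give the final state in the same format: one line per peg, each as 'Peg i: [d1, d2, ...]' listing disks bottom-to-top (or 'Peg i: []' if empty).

Answer: Peg 0: [3, 1]
Peg 1: [2]
Peg 2: [5, 4]

Derivation:
After move 1 (0->1):
Peg 0: [3]
Peg 1: [2, 1]
Peg 2: [5, 4]

After move 2 (1->0):
Peg 0: [3, 1]
Peg 1: [2]
Peg 2: [5, 4]

After move 3 (0->2):
Peg 0: [3]
Peg 1: [2]
Peg 2: [5, 4, 1]

After move 4 (2->1):
Peg 0: [3]
Peg 1: [2, 1]
Peg 2: [5, 4]

After move 5 (1->2):
Peg 0: [3]
Peg 1: [2]
Peg 2: [5, 4, 1]

After move 6 (2->1):
Peg 0: [3]
Peg 1: [2, 1]
Peg 2: [5, 4]

After move 7 (1->2):
Peg 0: [3]
Peg 1: [2]
Peg 2: [5, 4, 1]

After move 8 (2->0):
Peg 0: [3, 1]
Peg 1: [2]
Peg 2: [5, 4]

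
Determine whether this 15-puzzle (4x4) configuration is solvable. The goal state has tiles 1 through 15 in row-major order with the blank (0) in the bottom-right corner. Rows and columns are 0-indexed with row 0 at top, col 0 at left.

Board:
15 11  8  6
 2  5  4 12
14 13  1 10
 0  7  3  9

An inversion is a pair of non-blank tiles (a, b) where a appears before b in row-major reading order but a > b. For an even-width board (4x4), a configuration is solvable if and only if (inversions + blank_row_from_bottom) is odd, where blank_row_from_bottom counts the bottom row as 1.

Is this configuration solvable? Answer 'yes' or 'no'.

Answer: yes

Derivation:
Inversions: 62
Blank is in row 3 (0-indexed from top), which is row 1 counting from the bottom (bottom = 1).
62 + 1 = 63, which is odd, so the puzzle is solvable.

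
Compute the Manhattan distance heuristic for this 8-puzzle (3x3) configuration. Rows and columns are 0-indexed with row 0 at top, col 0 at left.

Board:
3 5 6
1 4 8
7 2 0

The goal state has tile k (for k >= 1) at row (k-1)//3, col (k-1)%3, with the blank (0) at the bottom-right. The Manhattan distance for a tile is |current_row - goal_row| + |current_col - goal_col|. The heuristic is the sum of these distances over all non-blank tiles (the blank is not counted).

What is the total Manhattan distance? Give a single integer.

Tile 3: at (0,0), goal (0,2), distance |0-0|+|0-2| = 2
Tile 5: at (0,1), goal (1,1), distance |0-1|+|1-1| = 1
Tile 6: at (0,2), goal (1,2), distance |0-1|+|2-2| = 1
Tile 1: at (1,0), goal (0,0), distance |1-0|+|0-0| = 1
Tile 4: at (1,1), goal (1,0), distance |1-1|+|1-0| = 1
Tile 8: at (1,2), goal (2,1), distance |1-2|+|2-1| = 2
Tile 7: at (2,0), goal (2,0), distance |2-2|+|0-0| = 0
Tile 2: at (2,1), goal (0,1), distance |2-0|+|1-1| = 2
Sum: 2 + 1 + 1 + 1 + 1 + 2 + 0 + 2 = 10

Answer: 10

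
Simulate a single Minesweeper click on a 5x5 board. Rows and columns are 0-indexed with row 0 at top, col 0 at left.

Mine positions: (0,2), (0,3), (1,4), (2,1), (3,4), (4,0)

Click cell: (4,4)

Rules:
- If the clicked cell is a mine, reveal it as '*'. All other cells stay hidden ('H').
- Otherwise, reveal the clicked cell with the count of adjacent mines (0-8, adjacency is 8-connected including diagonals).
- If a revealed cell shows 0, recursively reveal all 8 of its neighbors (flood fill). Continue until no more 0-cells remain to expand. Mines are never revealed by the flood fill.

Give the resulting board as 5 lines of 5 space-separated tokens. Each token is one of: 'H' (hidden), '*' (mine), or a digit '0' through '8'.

H H H H H
H H H H H
H H H H H
H H H H H
H H H H 1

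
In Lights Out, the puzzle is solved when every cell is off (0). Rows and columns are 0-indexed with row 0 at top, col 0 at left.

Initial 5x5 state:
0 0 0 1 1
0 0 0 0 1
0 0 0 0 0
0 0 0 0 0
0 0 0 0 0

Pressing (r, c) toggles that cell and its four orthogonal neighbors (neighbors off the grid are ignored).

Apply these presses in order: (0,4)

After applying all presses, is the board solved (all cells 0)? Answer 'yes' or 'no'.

Answer: yes

Derivation:
After press 1 at (0,4):
0 0 0 0 0
0 0 0 0 0
0 0 0 0 0
0 0 0 0 0
0 0 0 0 0

Lights still on: 0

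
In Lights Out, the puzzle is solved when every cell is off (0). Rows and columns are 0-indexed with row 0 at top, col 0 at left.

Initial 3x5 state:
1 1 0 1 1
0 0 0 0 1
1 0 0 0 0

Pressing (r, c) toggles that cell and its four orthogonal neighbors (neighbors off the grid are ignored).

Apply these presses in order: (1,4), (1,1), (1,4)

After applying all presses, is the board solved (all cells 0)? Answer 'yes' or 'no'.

Answer: no

Derivation:
After press 1 at (1,4):
1 1 0 1 0
0 0 0 1 0
1 0 0 0 1

After press 2 at (1,1):
1 0 0 1 0
1 1 1 1 0
1 1 0 0 1

After press 3 at (1,4):
1 0 0 1 1
1 1 1 0 1
1 1 0 0 0

Lights still on: 9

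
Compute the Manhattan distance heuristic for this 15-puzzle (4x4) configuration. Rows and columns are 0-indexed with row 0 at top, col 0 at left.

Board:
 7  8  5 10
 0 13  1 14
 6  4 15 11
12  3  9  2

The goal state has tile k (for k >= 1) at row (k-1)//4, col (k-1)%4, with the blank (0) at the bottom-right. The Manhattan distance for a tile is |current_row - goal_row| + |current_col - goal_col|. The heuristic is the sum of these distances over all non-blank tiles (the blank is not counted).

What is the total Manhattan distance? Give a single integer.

Answer: 47

Derivation:
Tile 7: (0,0)->(1,2) = 3
Tile 8: (0,1)->(1,3) = 3
Tile 5: (0,2)->(1,0) = 3
Tile 10: (0,3)->(2,1) = 4
Tile 13: (1,1)->(3,0) = 3
Tile 1: (1,2)->(0,0) = 3
Tile 14: (1,3)->(3,1) = 4
Tile 6: (2,0)->(1,1) = 2
Tile 4: (2,1)->(0,3) = 4
Tile 15: (2,2)->(3,2) = 1
Tile 11: (2,3)->(2,2) = 1
Tile 12: (3,0)->(2,3) = 4
Tile 3: (3,1)->(0,2) = 4
Tile 9: (3,2)->(2,0) = 3
Tile 2: (3,3)->(0,1) = 5
Sum: 3 + 3 + 3 + 4 + 3 + 3 + 4 + 2 + 4 + 1 + 1 + 4 + 4 + 3 + 5 = 47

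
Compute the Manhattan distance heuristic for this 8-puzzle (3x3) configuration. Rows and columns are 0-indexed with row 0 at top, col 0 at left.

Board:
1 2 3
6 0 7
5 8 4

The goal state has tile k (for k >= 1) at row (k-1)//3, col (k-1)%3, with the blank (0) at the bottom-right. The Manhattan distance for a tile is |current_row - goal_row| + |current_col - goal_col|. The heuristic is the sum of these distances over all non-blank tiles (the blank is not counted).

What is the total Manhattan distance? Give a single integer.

Answer: 10

Derivation:
Tile 1: (0,0)->(0,0) = 0
Tile 2: (0,1)->(0,1) = 0
Tile 3: (0,2)->(0,2) = 0
Tile 6: (1,0)->(1,2) = 2
Tile 7: (1,2)->(2,0) = 3
Tile 5: (2,0)->(1,1) = 2
Tile 8: (2,1)->(2,1) = 0
Tile 4: (2,2)->(1,0) = 3
Sum: 0 + 0 + 0 + 2 + 3 + 2 + 0 + 3 = 10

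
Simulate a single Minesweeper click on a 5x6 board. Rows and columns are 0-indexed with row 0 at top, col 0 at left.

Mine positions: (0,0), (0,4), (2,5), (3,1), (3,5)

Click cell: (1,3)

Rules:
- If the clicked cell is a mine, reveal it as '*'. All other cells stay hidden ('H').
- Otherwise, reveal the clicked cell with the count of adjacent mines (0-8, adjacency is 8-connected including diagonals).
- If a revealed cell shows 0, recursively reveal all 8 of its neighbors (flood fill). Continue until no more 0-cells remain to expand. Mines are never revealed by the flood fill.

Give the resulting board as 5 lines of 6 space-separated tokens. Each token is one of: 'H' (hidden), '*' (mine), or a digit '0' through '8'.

H H H H H H
H H H 1 H H
H H H H H H
H H H H H H
H H H H H H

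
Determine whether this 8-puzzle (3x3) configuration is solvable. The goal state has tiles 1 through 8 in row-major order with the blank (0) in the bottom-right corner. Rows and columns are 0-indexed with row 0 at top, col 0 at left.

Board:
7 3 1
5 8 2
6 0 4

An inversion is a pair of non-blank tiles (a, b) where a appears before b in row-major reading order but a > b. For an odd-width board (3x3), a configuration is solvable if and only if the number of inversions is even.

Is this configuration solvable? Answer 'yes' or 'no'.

Answer: yes

Derivation:
Inversions (pairs i<j in row-major order where tile[i] > tile[j] > 0): 14
14 is even, so the puzzle is solvable.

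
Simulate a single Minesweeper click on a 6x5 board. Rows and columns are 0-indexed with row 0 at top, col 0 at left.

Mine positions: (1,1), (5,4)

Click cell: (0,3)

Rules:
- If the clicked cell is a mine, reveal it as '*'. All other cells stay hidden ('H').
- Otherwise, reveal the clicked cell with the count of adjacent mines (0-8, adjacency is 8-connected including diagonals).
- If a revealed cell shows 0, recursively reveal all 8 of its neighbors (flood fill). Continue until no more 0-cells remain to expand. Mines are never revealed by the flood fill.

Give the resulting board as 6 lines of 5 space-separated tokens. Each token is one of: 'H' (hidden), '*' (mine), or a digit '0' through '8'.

H H 1 0 0
H H 1 0 0
1 1 1 0 0
0 0 0 0 0
0 0 0 1 1
0 0 0 1 H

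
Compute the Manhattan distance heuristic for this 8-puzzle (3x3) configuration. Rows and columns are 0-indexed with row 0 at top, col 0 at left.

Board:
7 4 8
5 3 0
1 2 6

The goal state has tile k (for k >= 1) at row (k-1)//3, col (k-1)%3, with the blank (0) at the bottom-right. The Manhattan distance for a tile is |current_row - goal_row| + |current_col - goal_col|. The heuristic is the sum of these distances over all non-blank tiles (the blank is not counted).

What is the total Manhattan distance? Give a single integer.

Answer: 15

Derivation:
Tile 7: (0,0)->(2,0) = 2
Tile 4: (0,1)->(1,0) = 2
Tile 8: (0,2)->(2,1) = 3
Tile 5: (1,0)->(1,1) = 1
Tile 3: (1,1)->(0,2) = 2
Tile 1: (2,0)->(0,0) = 2
Tile 2: (2,1)->(0,1) = 2
Tile 6: (2,2)->(1,2) = 1
Sum: 2 + 2 + 3 + 1 + 2 + 2 + 2 + 1 = 15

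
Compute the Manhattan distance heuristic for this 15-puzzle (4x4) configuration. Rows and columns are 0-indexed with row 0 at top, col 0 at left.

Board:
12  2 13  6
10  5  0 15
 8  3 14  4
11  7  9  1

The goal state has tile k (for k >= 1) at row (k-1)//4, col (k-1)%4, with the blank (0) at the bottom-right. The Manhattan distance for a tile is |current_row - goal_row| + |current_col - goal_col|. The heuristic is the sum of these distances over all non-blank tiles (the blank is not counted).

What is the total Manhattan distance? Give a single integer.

Answer: 45

Derivation:
Tile 12: at (0,0), goal (2,3), distance |0-2|+|0-3| = 5
Tile 2: at (0,1), goal (0,1), distance |0-0|+|1-1| = 0
Tile 13: at (0,2), goal (3,0), distance |0-3|+|2-0| = 5
Tile 6: at (0,3), goal (1,1), distance |0-1|+|3-1| = 3
Tile 10: at (1,0), goal (2,1), distance |1-2|+|0-1| = 2
Tile 5: at (1,1), goal (1,0), distance |1-1|+|1-0| = 1
Tile 15: at (1,3), goal (3,2), distance |1-3|+|3-2| = 3
Tile 8: at (2,0), goal (1,3), distance |2-1|+|0-3| = 4
Tile 3: at (2,1), goal (0,2), distance |2-0|+|1-2| = 3
Tile 14: at (2,2), goal (3,1), distance |2-3|+|2-1| = 2
Tile 4: at (2,3), goal (0,3), distance |2-0|+|3-3| = 2
Tile 11: at (3,0), goal (2,2), distance |3-2|+|0-2| = 3
Tile 7: at (3,1), goal (1,2), distance |3-1|+|1-2| = 3
Tile 9: at (3,2), goal (2,0), distance |3-2|+|2-0| = 3
Tile 1: at (3,3), goal (0,0), distance |3-0|+|3-0| = 6
Sum: 5 + 0 + 5 + 3 + 2 + 1 + 3 + 4 + 3 + 2 + 2 + 3 + 3 + 3 + 6 = 45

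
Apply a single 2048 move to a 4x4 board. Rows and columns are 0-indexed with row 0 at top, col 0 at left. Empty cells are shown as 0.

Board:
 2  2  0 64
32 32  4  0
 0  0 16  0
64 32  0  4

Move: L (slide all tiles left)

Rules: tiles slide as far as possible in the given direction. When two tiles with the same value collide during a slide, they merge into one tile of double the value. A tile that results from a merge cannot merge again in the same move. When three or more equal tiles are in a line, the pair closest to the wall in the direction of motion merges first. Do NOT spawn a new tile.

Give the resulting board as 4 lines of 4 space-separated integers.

Answer:  4 64  0  0
64  4  0  0
16  0  0  0
64 32  4  0

Derivation:
Slide left:
row 0: [2, 2, 0, 64] -> [4, 64, 0, 0]
row 1: [32, 32, 4, 0] -> [64, 4, 0, 0]
row 2: [0, 0, 16, 0] -> [16, 0, 0, 0]
row 3: [64, 32, 0, 4] -> [64, 32, 4, 0]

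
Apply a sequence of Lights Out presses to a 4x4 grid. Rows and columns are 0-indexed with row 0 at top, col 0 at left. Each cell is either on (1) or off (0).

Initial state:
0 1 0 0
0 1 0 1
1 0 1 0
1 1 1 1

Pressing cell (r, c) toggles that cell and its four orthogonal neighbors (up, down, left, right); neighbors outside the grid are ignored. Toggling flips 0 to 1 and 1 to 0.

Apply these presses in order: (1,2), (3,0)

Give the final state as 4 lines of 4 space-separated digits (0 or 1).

After press 1 at (1,2):
0 1 1 0
0 0 1 0
1 0 0 0
1 1 1 1

After press 2 at (3,0):
0 1 1 0
0 0 1 0
0 0 0 0
0 0 1 1

Answer: 0 1 1 0
0 0 1 0
0 0 0 0
0 0 1 1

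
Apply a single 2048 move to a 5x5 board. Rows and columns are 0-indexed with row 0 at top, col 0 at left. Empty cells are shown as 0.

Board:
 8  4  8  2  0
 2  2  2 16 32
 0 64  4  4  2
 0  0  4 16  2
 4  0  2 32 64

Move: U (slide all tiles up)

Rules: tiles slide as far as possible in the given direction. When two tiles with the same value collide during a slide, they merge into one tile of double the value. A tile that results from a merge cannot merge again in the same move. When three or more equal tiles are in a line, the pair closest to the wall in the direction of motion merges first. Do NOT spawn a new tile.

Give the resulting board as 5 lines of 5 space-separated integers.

Answer:  8  4  8  2 32
 2  2  2 16  4
 4 64  8  4 64
 0  0  2 16  0
 0  0  0 32  0

Derivation:
Slide up:
col 0: [8, 2, 0, 0, 4] -> [8, 2, 4, 0, 0]
col 1: [4, 2, 64, 0, 0] -> [4, 2, 64, 0, 0]
col 2: [8, 2, 4, 4, 2] -> [8, 2, 8, 2, 0]
col 3: [2, 16, 4, 16, 32] -> [2, 16, 4, 16, 32]
col 4: [0, 32, 2, 2, 64] -> [32, 4, 64, 0, 0]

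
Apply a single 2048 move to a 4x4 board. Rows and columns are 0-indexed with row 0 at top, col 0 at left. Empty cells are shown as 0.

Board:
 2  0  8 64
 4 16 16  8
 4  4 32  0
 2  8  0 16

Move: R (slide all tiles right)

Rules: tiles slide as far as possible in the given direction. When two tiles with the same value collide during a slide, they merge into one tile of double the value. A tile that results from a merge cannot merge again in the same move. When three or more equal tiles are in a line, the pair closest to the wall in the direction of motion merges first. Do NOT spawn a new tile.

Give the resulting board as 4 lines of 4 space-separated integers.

Slide right:
row 0: [2, 0, 8, 64] -> [0, 2, 8, 64]
row 1: [4, 16, 16, 8] -> [0, 4, 32, 8]
row 2: [4, 4, 32, 0] -> [0, 0, 8, 32]
row 3: [2, 8, 0, 16] -> [0, 2, 8, 16]

Answer:  0  2  8 64
 0  4 32  8
 0  0  8 32
 0  2  8 16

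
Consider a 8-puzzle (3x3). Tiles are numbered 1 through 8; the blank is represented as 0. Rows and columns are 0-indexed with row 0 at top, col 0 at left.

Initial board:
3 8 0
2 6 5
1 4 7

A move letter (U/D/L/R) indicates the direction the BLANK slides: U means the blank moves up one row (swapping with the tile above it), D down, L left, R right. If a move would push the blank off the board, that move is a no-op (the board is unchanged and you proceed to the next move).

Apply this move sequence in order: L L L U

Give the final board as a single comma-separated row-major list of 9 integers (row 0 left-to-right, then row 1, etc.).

After move 1 (L):
3 0 8
2 6 5
1 4 7

After move 2 (L):
0 3 8
2 6 5
1 4 7

After move 3 (L):
0 3 8
2 6 5
1 4 7

After move 4 (U):
0 3 8
2 6 5
1 4 7

Answer: 0, 3, 8, 2, 6, 5, 1, 4, 7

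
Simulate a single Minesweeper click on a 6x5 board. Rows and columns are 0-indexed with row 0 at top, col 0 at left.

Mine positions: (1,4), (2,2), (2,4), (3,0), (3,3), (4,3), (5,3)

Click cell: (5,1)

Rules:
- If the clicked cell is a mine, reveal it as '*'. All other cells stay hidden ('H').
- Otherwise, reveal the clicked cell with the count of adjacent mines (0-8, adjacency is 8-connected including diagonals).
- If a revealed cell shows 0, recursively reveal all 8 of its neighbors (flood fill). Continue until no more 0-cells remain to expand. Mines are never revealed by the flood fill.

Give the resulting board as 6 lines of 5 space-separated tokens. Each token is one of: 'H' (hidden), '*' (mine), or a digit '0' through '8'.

H H H H H
H H H H H
H H H H H
H H H H H
1 1 3 H H
0 0 2 H H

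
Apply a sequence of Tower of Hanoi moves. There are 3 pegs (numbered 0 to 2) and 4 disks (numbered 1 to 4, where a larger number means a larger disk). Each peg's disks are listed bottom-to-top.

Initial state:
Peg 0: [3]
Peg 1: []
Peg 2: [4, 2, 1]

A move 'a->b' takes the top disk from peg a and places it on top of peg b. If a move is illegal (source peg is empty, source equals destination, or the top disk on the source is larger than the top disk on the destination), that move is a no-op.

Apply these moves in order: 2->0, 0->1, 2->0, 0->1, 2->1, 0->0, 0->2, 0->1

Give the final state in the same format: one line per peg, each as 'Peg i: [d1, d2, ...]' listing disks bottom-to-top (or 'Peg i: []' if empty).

Answer: Peg 0: [3]
Peg 1: [1]
Peg 2: [4, 2]

Derivation:
After move 1 (2->0):
Peg 0: [3, 1]
Peg 1: []
Peg 2: [4, 2]

After move 2 (0->1):
Peg 0: [3]
Peg 1: [1]
Peg 2: [4, 2]

After move 3 (2->0):
Peg 0: [3, 2]
Peg 1: [1]
Peg 2: [4]

After move 4 (0->1):
Peg 0: [3, 2]
Peg 1: [1]
Peg 2: [4]

After move 5 (2->1):
Peg 0: [3, 2]
Peg 1: [1]
Peg 2: [4]

After move 6 (0->0):
Peg 0: [3, 2]
Peg 1: [1]
Peg 2: [4]

After move 7 (0->2):
Peg 0: [3]
Peg 1: [1]
Peg 2: [4, 2]

After move 8 (0->1):
Peg 0: [3]
Peg 1: [1]
Peg 2: [4, 2]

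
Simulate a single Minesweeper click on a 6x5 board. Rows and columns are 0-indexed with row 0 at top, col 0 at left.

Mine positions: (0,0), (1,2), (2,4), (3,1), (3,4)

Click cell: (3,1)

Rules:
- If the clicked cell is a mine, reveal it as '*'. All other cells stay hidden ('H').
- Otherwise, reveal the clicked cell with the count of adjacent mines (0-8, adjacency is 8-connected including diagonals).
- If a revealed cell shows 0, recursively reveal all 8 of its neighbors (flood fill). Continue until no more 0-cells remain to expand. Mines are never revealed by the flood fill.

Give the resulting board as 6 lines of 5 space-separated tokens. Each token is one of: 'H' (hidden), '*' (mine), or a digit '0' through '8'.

H H H H H
H H H H H
H H H H H
H * H H H
H H H H H
H H H H H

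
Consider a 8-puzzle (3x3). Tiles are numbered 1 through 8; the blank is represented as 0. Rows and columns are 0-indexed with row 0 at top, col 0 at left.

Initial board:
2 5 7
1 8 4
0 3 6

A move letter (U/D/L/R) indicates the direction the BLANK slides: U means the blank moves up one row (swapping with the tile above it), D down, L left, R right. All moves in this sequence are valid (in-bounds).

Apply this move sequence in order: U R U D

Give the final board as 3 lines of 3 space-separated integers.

Answer: 2 5 7
8 0 4
1 3 6

Derivation:
After move 1 (U):
2 5 7
0 8 4
1 3 6

After move 2 (R):
2 5 7
8 0 4
1 3 6

After move 3 (U):
2 0 7
8 5 4
1 3 6

After move 4 (D):
2 5 7
8 0 4
1 3 6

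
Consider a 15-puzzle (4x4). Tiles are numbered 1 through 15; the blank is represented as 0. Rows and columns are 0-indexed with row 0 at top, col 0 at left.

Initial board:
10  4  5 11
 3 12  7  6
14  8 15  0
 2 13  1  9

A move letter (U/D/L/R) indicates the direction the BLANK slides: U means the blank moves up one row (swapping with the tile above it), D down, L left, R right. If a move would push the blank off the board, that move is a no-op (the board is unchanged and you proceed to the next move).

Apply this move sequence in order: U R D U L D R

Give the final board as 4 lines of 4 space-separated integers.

Answer: 10  4  5 11
 3 12 15  7
14  8  6  0
 2 13  1  9

Derivation:
After move 1 (U):
10  4  5 11
 3 12  7  0
14  8 15  6
 2 13  1  9

After move 2 (R):
10  4  5 11
 3 12  7  0
14  8 15  6
 2 13  1  9

After move 3 (D):
10  4  5 11
 3 12  7  6
14  8 15  0
 2 13  1  9

After move 4 (U):
10  4  5 11
 3 12  7  0
14  8 15  6
 2 13  1  9

After move 5 (L):
10  4  5 11
 3 12  0  7
14  8 15  6
 2 13  1  9

After move 6 (D):
10  4  5 11
 3 12 15  7
14  8  0  6
 2 13  1  9

After move 7 (R):
10  4  5 11
 3 12 15  7
14  8  6  0
 2 13  1  9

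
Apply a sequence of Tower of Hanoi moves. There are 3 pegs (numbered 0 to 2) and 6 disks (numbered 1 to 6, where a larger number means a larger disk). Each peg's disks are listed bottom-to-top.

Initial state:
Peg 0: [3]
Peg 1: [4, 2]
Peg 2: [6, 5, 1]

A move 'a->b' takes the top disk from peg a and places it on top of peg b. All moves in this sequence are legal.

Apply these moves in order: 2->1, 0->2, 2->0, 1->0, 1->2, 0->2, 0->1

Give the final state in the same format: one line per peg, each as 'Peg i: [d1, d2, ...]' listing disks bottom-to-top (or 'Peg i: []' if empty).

Answer: Peg 0: []
Peg 1: [4, 3]
Peg 2: [6, 5, 2, 1]

Derivation:
After move 1 (2->1):
Peg 0: [3]
Peg 1: [4, 2, 1]
Peg 2: [6, 5]

After move 2 (0->2):
Peg 0: []
Peg 1: [4, 2, 1]
Peg 2: [6, 5, 3]

After move 3 (2->0):
Peg 0: [3]
Peg 1: [4, 2, 1]
Peg 2: [6, 5]

After move 4 (1->0):
Peg 0: [3, 1]
Peg 1: [4, 2]
Peg 2: [6, 5]

After move 5 (1->2):
Peg 0: [3, 1]
Peg 1: [4]
Peg 2: [6, 5, 2]

After move 6 (0->2):
Peg 0: [3]
Peg 1: [4]
Peg 2: [6, 5, 2, 1]

After move 7 (0->1):
Peg 0: []
Peg 1: [4, 3]
Peg 2: [6, 5, 2, 1]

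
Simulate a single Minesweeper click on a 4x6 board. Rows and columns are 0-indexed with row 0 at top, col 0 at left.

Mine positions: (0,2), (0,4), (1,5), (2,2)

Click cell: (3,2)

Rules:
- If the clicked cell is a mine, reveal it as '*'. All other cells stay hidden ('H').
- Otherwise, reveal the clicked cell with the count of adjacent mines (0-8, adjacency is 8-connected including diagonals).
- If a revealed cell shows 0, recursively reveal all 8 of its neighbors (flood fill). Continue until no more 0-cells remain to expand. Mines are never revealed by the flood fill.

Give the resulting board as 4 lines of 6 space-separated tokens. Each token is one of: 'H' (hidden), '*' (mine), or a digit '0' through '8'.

H H H H H H
H H H H H H
H H H H H H
H H 1 H H H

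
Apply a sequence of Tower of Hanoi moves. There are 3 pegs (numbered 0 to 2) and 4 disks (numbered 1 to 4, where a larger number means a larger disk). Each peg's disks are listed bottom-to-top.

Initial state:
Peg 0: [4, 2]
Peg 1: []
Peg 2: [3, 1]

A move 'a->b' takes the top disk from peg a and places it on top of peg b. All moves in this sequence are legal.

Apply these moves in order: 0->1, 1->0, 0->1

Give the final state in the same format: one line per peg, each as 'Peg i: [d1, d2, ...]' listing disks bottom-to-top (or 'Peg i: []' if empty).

Answer: Peg 0: [4]
Peg 1: [2]
Peg 2: [3, 1]

Derivation:
After move 1 (0->1):
Peg 0: [4]
Peg 1: [2]
Peg 2: [3, 1]

After move 2 (1->0):
Peg 0: [4, 2]
Peg 1: []
Peg 2: [3, 1]

After move 3 (0->1):
Peg 0: [4]
Peg 1: [2]
Peg 2: [3, 1]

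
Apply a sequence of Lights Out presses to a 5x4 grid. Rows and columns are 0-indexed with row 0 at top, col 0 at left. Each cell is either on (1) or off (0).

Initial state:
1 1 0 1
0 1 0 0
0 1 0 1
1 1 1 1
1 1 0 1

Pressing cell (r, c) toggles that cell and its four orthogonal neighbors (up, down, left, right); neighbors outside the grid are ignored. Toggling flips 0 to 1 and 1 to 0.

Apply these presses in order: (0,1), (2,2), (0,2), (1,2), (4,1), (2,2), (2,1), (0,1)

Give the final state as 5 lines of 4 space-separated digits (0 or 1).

Answer: 1 0 0 0
0 1 0 1
1 0 0 1
1 1 1 1
0 0 1 1

Derivation:
After press 1 at (0,1):
0 0 1 1
0 0 0 0
0 1 0 1
1 1 1 1
1 1 0 1

After press 2 at (2,2):
0 0 1 1
0 0 1 0
0 0 1 0
1 1 0 1
1 1 0 1

After press 3 at (0,2):
0 1 0 0
0 0 0 0
0 0 1 0
1 1 0 1
1 1 0 1

After press 4 at (1,2):
0 1 1 0
0 1 1 1
0 0 0 0
1 1 0 1
1 1 0 1

After press 5 at (4,1):
0 1 1 0
0 1 1 1
0 0 0 0
1 0 0 1
0 0 1 1

After press 6 at (2,2):
0 1 1 0
0 1 0 1
0 1 1 1
1 0 1 1
0 0 1 1

After press 7 at (2,1):
0 1 1 0
0 0 0 1
1 0 0 1
1 1 1 1
0 0 1 1

After press 8 at (0,1):
1 0 0 0
0 1 0 1
1 0 0 1
1 1 1 1
0 0 1 1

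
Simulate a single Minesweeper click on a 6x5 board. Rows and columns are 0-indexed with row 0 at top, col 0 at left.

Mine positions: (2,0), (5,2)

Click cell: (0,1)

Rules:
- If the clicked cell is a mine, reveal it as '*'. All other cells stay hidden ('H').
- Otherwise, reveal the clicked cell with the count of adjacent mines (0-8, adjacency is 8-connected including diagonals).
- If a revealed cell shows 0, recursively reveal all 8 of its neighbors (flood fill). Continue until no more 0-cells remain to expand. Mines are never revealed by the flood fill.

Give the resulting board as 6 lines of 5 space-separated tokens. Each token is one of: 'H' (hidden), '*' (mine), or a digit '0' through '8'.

0 0 0 0 0
1 1 0 0 0
H 1 0 0 0
H 1 0 0 0
H 1 1 1 0
H H H 1 0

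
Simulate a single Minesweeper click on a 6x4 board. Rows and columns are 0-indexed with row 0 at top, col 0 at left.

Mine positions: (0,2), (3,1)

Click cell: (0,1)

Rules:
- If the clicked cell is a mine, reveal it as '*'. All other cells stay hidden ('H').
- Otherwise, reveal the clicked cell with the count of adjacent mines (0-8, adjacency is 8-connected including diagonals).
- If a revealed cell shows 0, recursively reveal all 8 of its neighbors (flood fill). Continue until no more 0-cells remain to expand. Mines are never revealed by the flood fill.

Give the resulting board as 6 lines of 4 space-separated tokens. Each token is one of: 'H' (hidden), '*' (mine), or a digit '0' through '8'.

H 1 H H
H H H H
H H H H
H H H H
H H H H
H H H H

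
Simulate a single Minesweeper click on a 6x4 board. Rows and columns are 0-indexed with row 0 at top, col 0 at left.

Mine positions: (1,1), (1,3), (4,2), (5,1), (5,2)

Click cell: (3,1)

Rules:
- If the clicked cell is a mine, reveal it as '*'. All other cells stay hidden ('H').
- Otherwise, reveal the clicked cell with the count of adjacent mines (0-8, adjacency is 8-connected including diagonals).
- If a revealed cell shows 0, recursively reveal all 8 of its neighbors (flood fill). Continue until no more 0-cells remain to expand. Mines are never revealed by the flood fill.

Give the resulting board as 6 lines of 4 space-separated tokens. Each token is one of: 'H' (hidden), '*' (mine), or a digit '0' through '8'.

H H H H
H H H H
H H H H
H 1 H H
H H H H
H H H H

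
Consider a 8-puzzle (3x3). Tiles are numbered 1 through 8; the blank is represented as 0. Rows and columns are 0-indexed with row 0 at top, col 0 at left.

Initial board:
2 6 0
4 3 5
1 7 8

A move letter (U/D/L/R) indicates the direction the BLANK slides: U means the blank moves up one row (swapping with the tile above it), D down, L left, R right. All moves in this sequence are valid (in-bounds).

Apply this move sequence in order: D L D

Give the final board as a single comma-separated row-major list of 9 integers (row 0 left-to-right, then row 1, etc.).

Answer: 2, 6, 5, 4, 7, 3, 1, 0, 8

Derivation:
After move 1 (D):
2 6 5
4 3 0
1 7 8

After move 2 (L):
2 6 5
4 0 3
1 7 8

After move 3 (D):
2 6 5
4 7 3
1 0 8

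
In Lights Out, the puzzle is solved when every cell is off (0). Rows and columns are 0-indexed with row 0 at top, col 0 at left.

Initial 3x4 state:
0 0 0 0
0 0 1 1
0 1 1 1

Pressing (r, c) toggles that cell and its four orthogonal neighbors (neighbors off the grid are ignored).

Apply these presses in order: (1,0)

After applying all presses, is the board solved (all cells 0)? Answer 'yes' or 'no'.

Answer: no

Derivation:
After press 1 at (1,0):
1 0 0 0
1 1 1 1
1 1 1 1

Lights still on: 9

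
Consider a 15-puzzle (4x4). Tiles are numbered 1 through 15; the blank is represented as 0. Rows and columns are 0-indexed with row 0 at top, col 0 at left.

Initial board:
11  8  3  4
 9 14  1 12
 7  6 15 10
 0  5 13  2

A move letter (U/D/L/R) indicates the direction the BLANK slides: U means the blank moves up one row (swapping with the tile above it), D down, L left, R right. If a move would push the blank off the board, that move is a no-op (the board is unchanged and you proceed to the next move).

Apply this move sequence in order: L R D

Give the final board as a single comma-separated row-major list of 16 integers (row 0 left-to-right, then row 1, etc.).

Answer: 11, 8, 3, 4, 9, 14, 1, 12, 7, 6, 15, 10, 5, 0, 13, 2

Derivation:
After move 1 (L):
11  8  3  4
 9 14  1 12
 7  6 15 10
 0  5 13  2

After move 2 (R):
11  8  3  4
 9 14  1 12
 7  6 15 10
 5  0 13  2

After move 3 (D):
11  8  3  4
 9 14  1 12
 7  6 15 10
 5  0 13  2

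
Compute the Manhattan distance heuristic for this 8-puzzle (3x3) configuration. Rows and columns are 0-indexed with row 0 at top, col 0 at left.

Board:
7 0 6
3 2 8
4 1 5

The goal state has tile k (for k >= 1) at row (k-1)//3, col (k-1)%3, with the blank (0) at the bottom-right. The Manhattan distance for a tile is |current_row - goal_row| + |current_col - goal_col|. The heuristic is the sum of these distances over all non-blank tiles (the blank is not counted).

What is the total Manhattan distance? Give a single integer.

Tile 7: (0,0)->(2,0) = 2
Tile 6: (0,2)->(1,2) = 1
Tile 3: (1,0)->(0,2) = 3
Tile 2: (1,1)->(0,1) = 1
Tile 8: (1,2)->(2,1) = 2
Tile 4: (2,0)->(1,0) = 1
Tile 1: (2,1)->(0,0) = 3
Tile 5: (2,2)->(1,1) = 2
Sum: 2 + 1 + 3 + 1 + 2 + 1 + 3 + 2 = 15

Answer: 15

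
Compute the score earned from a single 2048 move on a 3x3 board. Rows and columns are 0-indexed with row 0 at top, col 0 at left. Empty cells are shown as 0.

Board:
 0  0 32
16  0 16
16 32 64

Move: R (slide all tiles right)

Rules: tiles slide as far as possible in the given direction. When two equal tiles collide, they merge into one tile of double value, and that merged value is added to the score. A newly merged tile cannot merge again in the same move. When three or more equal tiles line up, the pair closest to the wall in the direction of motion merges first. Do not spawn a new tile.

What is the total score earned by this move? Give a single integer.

Answer: 32

Derivation:
Slide right:
row 0: [0, 0, 32] -> [0, 0, 32]  score +0 (running 0)
row 1: [16, 0, 16] -> [0, 0, 32]  score +32 (running 32)
row 2: [16, 32, 64] -> [16, 32, 64]  score +0 (running 32)
Board after move:
 0  0 32
 0  0 32
16 32 64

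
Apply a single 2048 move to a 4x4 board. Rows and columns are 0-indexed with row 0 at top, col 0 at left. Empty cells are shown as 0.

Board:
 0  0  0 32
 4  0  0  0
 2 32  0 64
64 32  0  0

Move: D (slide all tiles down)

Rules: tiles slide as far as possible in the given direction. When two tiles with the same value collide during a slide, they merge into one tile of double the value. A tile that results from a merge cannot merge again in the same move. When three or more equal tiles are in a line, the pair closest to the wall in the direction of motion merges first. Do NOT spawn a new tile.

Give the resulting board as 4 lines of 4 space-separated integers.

Slide down:
col 0: [0, 4, 2, 64] -> [0, 4, 2, 64]
col 1: [0, 0, 32, 32] -> [0, 0, 0, 64]
col 2: [0, 0, 0, 0] -> [0, 0, 0, 0]
col 3: [32, 0, 64, 0] -> [0, 0, 32, 64]

Answer:  0  0  0  0
 4  0  0  0
 2  0  0 32
64 64  0 64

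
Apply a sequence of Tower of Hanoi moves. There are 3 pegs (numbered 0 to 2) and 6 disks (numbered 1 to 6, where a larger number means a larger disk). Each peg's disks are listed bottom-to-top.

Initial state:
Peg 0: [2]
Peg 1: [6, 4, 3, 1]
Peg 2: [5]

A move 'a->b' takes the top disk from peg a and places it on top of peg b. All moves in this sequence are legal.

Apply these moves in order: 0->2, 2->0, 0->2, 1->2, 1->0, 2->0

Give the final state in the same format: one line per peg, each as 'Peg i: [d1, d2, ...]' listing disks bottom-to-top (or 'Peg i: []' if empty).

Answer: Peg 0: [3, 1]
Peg 1: [6, 4]
Peg 2: [5, 2]

Derivation:
After move 1 (0->2):
Peg 0: []
Peg 1: [6, 4, 3, 1]
Peg 2: [5, 2]

After move 2 (2->0):
Peg 0: [2]
Peg 1: [6, 4, 3, 1]
Peg 2: [5]

After move 3 (0->2):
Peg 0: []
Peg 1: [6, 4, 3, 1]
Peg 2: [5, 2]

After move 4 (1->2):
Peg 0: []
Peg 1: [6, 4, 3]
Peg 2: [5, 2, 1]

After move 5 (1->0):
Peg 0: [3]
Peg 1: [6, 4]
Peg 2: [5, 2, 1]

After move 6 (2->0):
Peg 0: [3, 1]
Peg 1: [6, 4]
Peg 2: [5, 2]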